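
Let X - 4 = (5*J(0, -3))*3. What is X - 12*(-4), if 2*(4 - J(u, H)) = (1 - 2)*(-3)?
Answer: 179/2 ≈ 89.500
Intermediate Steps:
J(u, H) = 5/2 (J(u, H) = 4 - (1 - 2)*(-3)/2 = 4 - (-1)*(-3)/2 = 4 - ½*3 = 4 - 3/2 = 5/2)
X = 83/2 (X = 4 + (5*(5/2))*3 = 4 + (25/2)*3 = 4 + 75/2 = 83/2 ≈ 41.500)
X - 12*(-4) = 83/2 - 12*(-4) = 83/2 + 48 = 179/2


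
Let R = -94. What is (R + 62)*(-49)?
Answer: 1568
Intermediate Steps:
(R + 62)*(-49) = (-94 + 62)*(-49) = -32*(-49) = 1568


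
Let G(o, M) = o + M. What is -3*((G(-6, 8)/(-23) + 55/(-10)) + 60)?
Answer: -7509/46 ≈ -163.24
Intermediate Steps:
G(o, M) = M + o
-3*((G(-6, 8)/(-23) + 55/(-10)) + 60) = -3*(((8 - 6)/(-23) + 55/(-10)) + 60) = -3*((2*(-1/23) + 55*(-⅒)) + 60) = -3*((-2/23 - 11/2) + 60) = -3*(-257/46 + 60) = -3*2503/46 = -7509/46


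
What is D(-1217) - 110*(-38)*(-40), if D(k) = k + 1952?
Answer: -166465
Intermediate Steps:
D(k) = 1952 + k
D(-1217) - 110*(-38)*(-40) = (1952 - 1217) - 110*(-38)*(-40) = 735 + 4180*(-40) = 735 - 167200 = -166465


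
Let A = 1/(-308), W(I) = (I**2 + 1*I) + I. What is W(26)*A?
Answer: -26/11 ≈ -2.3636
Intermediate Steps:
W(I) = I**2 + 2*I (W(I) = (I**2 + I) + I = (I + I**2) + I = I**2 + 2*I)
A = -1/308 ≈ -0.0032468
W(26)*A = (26*(2 + 26))*(-1/308) = (26*28)*(-1/308) = 728*(-1/308) = -26/11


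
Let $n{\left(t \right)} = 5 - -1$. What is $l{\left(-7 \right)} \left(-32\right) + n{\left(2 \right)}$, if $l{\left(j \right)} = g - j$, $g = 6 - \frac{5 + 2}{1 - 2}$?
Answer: $-634$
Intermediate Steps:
$g = 13$ ($g = 6 - \frac{7}{-1} = 6 - 7 \left(-1\right) = 6 - -7 = 6 + 7 = 13$)
$n{\left(t \right)} = 6$ ($n{\left(t \right)} = 5 + 1 = 6$)
$l{\left(j \right)} = 13 - j$
$l{\left(-7 \right)} \left(-32\right) + n{\left(2 \right)} = \left(13 - -7\right) \left(-32\right) + 6 = \left(13 + 7\right) \left(-32\right) + 6 = 20 \left(-32\right) + 6 = -640 + 6 = -634$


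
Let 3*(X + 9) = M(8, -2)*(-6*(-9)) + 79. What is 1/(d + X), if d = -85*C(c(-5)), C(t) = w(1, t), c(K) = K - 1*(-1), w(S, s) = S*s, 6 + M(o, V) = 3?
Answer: 3/910 ≈ 0.0032967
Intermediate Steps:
M(o, V) = -3 (M(o, V) = -6 + 3 = -3)
X = -110/3 (X = -9 + (-(-18)*(-9) + 79)/3 = -9 + (-3*54 + 79)/3 = -9 + (-162 + 79)/3 = -9 + (⅓)*(-83) = -9 - 83/3 = -110/3 ≈ -36.667)
c(K) = 1 + K (c(K) = K + 1 = 1 + K)
C(t) = t (C(t) = 1*t = t)
d = 340 (d = -85*(1 - 5) = -85*(-4) = 340)
1/(d + X) = 1/(340 - 110/3) = 1/(910/3) = 3/910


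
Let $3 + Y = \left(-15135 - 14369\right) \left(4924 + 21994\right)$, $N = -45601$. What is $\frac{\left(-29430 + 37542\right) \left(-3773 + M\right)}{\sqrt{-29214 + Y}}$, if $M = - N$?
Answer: $- \frac{339308736 i \sqrt{794217889}}{794217889} \approx - 12040.0 i$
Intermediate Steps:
$M = 45601$ ($M = \left(-1\right) \left(-45601\right) = 45601$)
$Y = -794188675$ ($Y = -3 + \left(-15135 - 14369\right) \left(4924 + 21994\right) = -3 - 794188672 = -794188675$)
$\frac{\left(-29430 + 37542\right) \left(-3773 + M\right)}{\sqrt{-29214 + Y}} = \frac{\left(-29430 + 37542\right) \left(-3773 + 45601\right)}{\sqrt{-29214 - 794188675}} = \frac{8112 \cdot 41828}{\sqrt{-794217889}} = \frac{339308736}{i \sqrt{794217889}} = 339308736 \left(- \frac{i \sqrt{794217889}}{794217889}\right) = - \frac{339308736 i \sqrt{794217889}}{794217889}$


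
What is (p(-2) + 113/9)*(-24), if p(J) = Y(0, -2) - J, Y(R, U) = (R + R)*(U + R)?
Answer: -1048/3 ≈ -349.33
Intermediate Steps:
Y(R, U) = 2*R*(R + U) (Y(R, U) = (2*R)*(R + U) = 2*R*(R + U))
p(J) = -J (p(J) = 2*0*(0 - 2) - J = 2*0*(-2) - J = 0 - J = -J)
(p(-2) + 113/9)*(-24) = (-1*(-2) + 113/9)*(-24) = (2 + 113*(1/9))*(-24) = (2 + 113/9)*(-24) = (131/9)*(-24) = -1048/3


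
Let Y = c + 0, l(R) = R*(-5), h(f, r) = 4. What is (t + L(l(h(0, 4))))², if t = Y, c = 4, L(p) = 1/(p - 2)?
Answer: 7569/484 ≈ 15.638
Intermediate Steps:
l(R) = -5*R
L(p) = 1/(-2 + p)
Y = 4 (Y = 4 + 0 = 4)
t = 4
(t + L(l(h(0, 4))))² = (4 + 1/(-2 - 5*4))² = (4 + 1/(-2 - 20))² = (4 + 1/(-22))² = (4 - 1/22)² = (87/22)² = 7569/484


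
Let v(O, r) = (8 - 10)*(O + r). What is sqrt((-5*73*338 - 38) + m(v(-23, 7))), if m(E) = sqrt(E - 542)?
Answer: sqrt(-123408 + I*sqrt(510)) ≈ 0.032 + 351.29*I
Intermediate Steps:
v(O, r) = -2*O - 2*r (v(O, r) = -2*(O + r) = -2*O - 2*r)
m(E) = sqrt(-542 + E)
sqrt((-5*73*338 - 38) + m(v(-23, 7))) = sqrt((-5*73*338 - 38) + sqrt(-542 + (-2*(-23) - 2*7))) = sqrt((-365*338 - 38) + sqrt(-542 + (46 - 14))) = sqrt((-123370 - 38) + sqrt(-542 + 32)) = sqrt(-123408 + sqrt(-510)) = sqrt(-123408 + I*sqrt(510))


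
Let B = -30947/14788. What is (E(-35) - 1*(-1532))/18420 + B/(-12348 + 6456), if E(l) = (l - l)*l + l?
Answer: 10917082921/133745925360 ≈ 0.081626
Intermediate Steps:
E(l) = l (E(l) = 0*l + l = 0 + l = l)
B = -30947/14788 (B = -30947*1/14788 = -30947/14788 ≈ -2.0927)
(E(-35) - 1*(-1532))/18420 + B/(-12348 + 6456) = (-35 - 1*(-1532))/18420 - 30947/(14788*(-12348 + 6456)) = (-35 + 1532)*(1/18420) - 30947/14788/(-5892) = 1497*(1/18420) - 30947/14788*(-1/5892) = 499/6140 + 30947/87130896 = 10917082921/133745925360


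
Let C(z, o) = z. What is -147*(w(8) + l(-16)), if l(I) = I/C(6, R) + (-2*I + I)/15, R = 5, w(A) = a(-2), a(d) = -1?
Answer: 1911/5 ≈ 382.20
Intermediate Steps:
w(A) = -1
l(I) = I/10 (l(I) = I/6 + (-2*I + I)/15 = I*(⅙) - I*(1/15) = I/6 - I/15 = I/10)
-147*(w(8) + l(-16)) = -147*(-1 + (⅒)*(-16)) = -147*(-1 - 8/5) = -147*(-13/5) = 1911/5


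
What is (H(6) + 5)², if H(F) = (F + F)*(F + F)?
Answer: 22201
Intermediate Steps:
H(F) = 4*F² (H(F) = (2*F)*(2*F) = 4*F²)
(H(6) + 5)² = (4*6² + 5)² = (4*36 + 5)² = (144 + 5)² = 149² = 22201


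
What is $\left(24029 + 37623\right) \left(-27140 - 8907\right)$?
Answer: $-2222369644$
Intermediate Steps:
$\left(24029 + 37623\right) \left(-27140 - 8907\right) = 61652 \left(-27140 - 8907\right) = 61652 \left(-36047\right) = -2222369644$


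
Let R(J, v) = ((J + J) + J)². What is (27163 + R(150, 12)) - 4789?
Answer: 224874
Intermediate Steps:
R(J, v) = 9*J² (R(J, v) = (2*J + J)² = (3*J)² = 9*J²)
(27163 + R(150, 12)) - 4789 = (27163 + 9*150²) - 4789 = (27163 + 9*22500) - 4789 = (27163 + 202500) - 4789 = 229663 - 4789 = 224874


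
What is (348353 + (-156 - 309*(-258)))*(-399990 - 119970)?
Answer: -222500763240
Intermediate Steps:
(348353 + (-156 - 309*(-258)))*(-399990 - 119970) = (348353 + (-156 + 79722))*(-519960) = (348353 + 79566)*(-519960) = 427919*(-519960) = -222500763240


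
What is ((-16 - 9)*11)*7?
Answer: -1925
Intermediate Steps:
((-16 - 9)*11)*7 = -25*11*7 = -275*7 = -1925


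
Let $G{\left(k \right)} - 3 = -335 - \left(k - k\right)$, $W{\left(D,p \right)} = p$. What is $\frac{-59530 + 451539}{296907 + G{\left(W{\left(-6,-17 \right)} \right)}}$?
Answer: $\frac{392009}{296575} \approx 1.3218$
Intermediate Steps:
$G{\left(k \right)} = -332$ ($G{\left(k \right)} = 3 - 335 = -332$)
$\frac{-59530 + 451539}{296907 + G{\left(W{\left(-6,-17 \right)} \right)}} = \frac{-59530 + 451539}{296907 - 332} = \frac{392009}{296575}$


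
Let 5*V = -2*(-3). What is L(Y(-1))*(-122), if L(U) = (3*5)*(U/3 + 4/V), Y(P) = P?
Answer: -5490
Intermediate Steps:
V = 6/5 (V = (-2*(-3))/5 = (⅕)*6 = 6/5 ≈ 1.2000)
L(U) = 50 + 5*U (L(U) = (3*5)*(U/3 + 4/(6/5)) = 15*(U*(⅓) + 4*(⅚)) = 15*(U/3 + 10/3) = 15*(10/3 + U/3) = 50 + 5*U)
L(Y(-1))*(-122) = (50 + 5*(-1))*(-122) = (50 - 5)*(-122) = 45*(-122) = -5490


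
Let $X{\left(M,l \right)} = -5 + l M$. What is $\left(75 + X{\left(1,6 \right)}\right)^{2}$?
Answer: $5776$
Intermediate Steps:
$X{\left(M,l \right)} = -5 + M l$
$\left(75 + X{\left(1,6 \right)}\right)^{2} = \left(75 + \left(-5 + 1 \cdot 6\right)\right)^{2} = \left(75 + \left(-5 + 6\right)\right)^{2} = \left(75 + 1\right)^{2} = 76^{2} = 5776$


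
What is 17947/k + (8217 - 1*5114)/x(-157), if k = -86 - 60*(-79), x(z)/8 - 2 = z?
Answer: 3906459/2885480 ≈ 1.3538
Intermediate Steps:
x(z) = 16 + 8*z
k = 4654 (k = -86 + 4740 = 4654)
17947/k + (8217 - 1*5114)/x(-157) = 17947/4654 + (8217 - 1*5114)/(16 + 8*(-157)) = 17947*(1/4654) + (8217 - 5114)/(16 - 1256) = 17947/4654 + 3103/(-1240) = 17947/4654 + 3103*(-1/1240) = 17947/4654 - 3103/1240 = 3906459/2885480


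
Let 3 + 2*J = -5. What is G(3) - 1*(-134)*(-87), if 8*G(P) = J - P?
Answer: -93271/8 ≈ -11659.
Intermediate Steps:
J = -4 (J = -3/2 + (1/2)*(-5) = -3/2 - 5/2 = -4)
G(P) = -1/2 - P/8 (G(P) = (-4 - P)/8 = -1/2 - P/8)
G(3) - 1*(-134)*(-87) = (-1/2 - 1/8*3) - 1*(-134)*(-87) = (-1/2 - 3/8) + 134*(-87) = -7/8 - 11658 = -93271/8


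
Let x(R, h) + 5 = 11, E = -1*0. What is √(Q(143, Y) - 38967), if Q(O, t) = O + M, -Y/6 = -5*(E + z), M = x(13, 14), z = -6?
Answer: I*√38818 ≈ 197.02*I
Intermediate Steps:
E = 0
x(R, h) = 6 (x(R, h) = -5 + 11 = 6)
M = 6
Y = -180 (Y = -(-30)*(0 - 6) = -(-30)*(-6) = -6*30 = -180)
Q(O, t) = 6 + O (Q(O, t) = O + 6 = 6 + O)
√(Q(143, Y) - 38967) = √((6 + 143) - 38967) = √(149 - 38967) = √(-38818) = I*√38818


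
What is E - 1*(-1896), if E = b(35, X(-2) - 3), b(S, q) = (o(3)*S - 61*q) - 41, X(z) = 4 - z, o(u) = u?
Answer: 1777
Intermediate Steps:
b(S, q) = -41 - 61*q + 3*S (b(S, q) = (3*S - 61*q) - 41 = (-61*q + 3*S) - 41 = -41 - 61*q + 3*S)
E = -119 (E = -41 - 61*((4 - 1*(-2)) - 3) + 3*35 = -41 - 61*((4 + 2) - 3) + 105 = -41 - 61*(6 - 3) + 105 = -41 - 61*3 + 105 = -41 - 183 + 105 = -119)
E - 1*(-1896) = -119 - 1*(-1896) = -119 + 1896 = 1777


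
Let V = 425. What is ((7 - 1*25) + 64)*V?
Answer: 19550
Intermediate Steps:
((7 - 1*25) + 64)*V = ((7 - 1*25) + 64)*425 = ((7 - 25) + 64)*425 = (-18 + 64)*425 = 46*425 = 19550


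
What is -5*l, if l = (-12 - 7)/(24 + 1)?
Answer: 19/5 ≈ 3.8000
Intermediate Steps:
l = -19/25 ≈ -0.76000
-5*l = -5*(-19/25) = 19/5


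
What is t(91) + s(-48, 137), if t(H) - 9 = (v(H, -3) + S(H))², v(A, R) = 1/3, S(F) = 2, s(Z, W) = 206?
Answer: 1984/9 ≈ 220.44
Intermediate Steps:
v(A, R) = ⅓
t(H) = 130/9 (t(H) = 9 + (⅓ + 2)² = 9 + (7/3)² = 9 + 49/9 = 130/9)
t(91) + s(-48, 137) = 130/9 + 206 = 1984/9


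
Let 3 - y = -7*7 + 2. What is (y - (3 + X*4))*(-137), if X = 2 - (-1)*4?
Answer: -3151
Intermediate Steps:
X = 6 (X = 2 - 1*(-4) = 2 + 4 = 6)
y = 50 (y = 3 - (-7*7 + 2) = 3 - (-49 + 2) = 3 - 1*(-47) = 3 + 47 = 50)
(y - (3 + X*4))*(-137) = (50 - (3 + 6*4))*(-137) = (50 - (3 + 24))*(-137) = (50 - 1*27)*(-137) = (50 - 27)*(-137) = 23*(-137) = -3151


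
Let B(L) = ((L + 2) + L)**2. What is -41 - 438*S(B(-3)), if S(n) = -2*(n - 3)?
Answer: 11347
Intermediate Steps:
B(L) = (2 + 2*L)**2 (B(L) = ((2 + L) + L)**2 = (2 + 2*L)**2)
S(n) = 6 - 2*n (S(n) = -2*(-3 + n) = 6 - 2*n)
-41 - 438*S(B(-3)) = -41 - 438*(6 - 8*(1 - 3)**2) = -41 - 438*(6 - 8*(-2)**2) = -41 - 438*(6 - 8*4) = -41 - 438*(6 - 2*16) = -41 - 438*(6 - 32) = -41 - 438*(-26) = -41 + 11388 = 11347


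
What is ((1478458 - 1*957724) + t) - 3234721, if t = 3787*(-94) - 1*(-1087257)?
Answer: -1982708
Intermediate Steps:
t = 731279 (t = -355978 + 1087257 = 731279)
((1478458 - 1*957724) + t) - 3234721 = ((1478458 - 1*957724) + 731279) - 3234721 = ((1478458 - 957724) + 731279) - 3234721 = (520734 + 731279) - 3234721 = 1252013 - 3234721 = -1982708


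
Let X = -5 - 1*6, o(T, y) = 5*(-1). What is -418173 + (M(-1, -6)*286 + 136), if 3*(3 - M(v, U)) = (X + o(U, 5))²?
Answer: -1324753/3 ≈ -4.4158e+5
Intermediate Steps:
o(T, y) = -5
X = -11 (X = -5 - 6 = -11)
M(v, U) = -247/3 (M(v, U) = 3 - (-11 - 5)²/3 = 3 - ⅓*(-16)² = 3 - ⅓*256 = 3 - 256/3 = -247/3)
-418173 + (M(-1, -6)*286 + 136) = -418173 + (-247/3*286 + 136) = -418173 + (-70642/3 + 136) = -418173 - 70234/3 = -1324753/3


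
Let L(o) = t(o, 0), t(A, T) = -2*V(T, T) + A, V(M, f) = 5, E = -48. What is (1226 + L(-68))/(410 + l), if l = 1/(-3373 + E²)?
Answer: 1227212/438289 ≈ 2.8000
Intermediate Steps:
t(A, T) = -10 + A (t(A, T) = -2*5 + A = -10 + A)
L(o) = -10 + o
l = -1/1069 (l = 1/(-3373 + (-48)²) = 1/(-3373 + 2304) = 1/(-1069) = -1/1069 ≈ -0.00093545)
(1226 + L(-68))/(410 + l) = (1226 + (-10 - 68))/(410 - 1/1069) = (1226 - 78)/(438289/1069) = 1148*(1069/438289) = 1227212/438289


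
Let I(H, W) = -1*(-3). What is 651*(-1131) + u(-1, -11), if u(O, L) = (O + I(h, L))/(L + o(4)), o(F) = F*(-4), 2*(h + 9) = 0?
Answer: -19879589/27 ≈ -7.3628e+5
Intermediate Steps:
h = -9 (h = -9 + (1/2)*0 = -9 + 0 = -9)
o(F) = -4*F
I(H, W) = 3
u(O, L) = (3 + O)/(-16 + L) (u(O, L) = (O + 3)/(L - 4*4) = (3 + O)/(L - 16) = (3 + O)/(-16 + L))
651*(-1131) + u(-1, -11) = 651*(-1131) + (3 - 1)/(-16 - 11) = -736281 + 2/(-27) = -736281 - 1/27*2 = -736281 - 2/27 = -19879589/27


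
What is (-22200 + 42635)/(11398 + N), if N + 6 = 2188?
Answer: 4087/2716 ≈ 1.5048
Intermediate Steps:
N = 2182 (N = -6 + 2188 = 2182)
(-22200 + 42635)/(11398 + N) = (-22200 + 42635)/(11398 + 2182) = 20435/13580 = 20435*(1/13580) = 4087/2716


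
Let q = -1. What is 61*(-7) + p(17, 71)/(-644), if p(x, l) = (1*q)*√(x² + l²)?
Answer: -427 + √5330/644 ≈ -426.89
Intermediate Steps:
p(x, l) = -√(l² + x²) (p(x, l) = (1*(-1))*√(x² + l²) = -√(l² + x²))
61*(-7) + p(17, 71)/(-644) = 61*(-7) - √(71² + 17²)/(-644) = -427 - √(5041 + 289)*(-1/644) = -427 - √5330*(-1/644) = -427 + √5330/644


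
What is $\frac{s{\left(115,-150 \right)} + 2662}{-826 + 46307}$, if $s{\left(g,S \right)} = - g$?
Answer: $\frac{2547}{45481} \approx 0.056001$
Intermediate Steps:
$\frac{s{\left(115,-150 \right)} + 2662}{-826 + 46307} = \frac{\left(-1\right) 115 + 2662}{-826 + 46307} = \frac{-115 + 2662}{45481} = 2547 \cdot \frac{1}{45481} = \frac{2547}{45481}$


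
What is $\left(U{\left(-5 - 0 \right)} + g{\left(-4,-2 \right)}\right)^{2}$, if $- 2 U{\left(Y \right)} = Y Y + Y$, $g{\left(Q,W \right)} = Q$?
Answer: $196$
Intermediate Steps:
$U{\left(Y \right)} = - \frac{Y}{2} - \frac{Y^{2}}{2}$ ($U{\left(Y \right)} = - \frac{Y Y + Y}{2} = - \frac{Y^{2} + Y}{2} = - \frac{Y + Y^{2}}{2} = - \frac{Y}{2} - \frac{Y^{2}}{2}$)
$\left(U{\left(-5 - 0 \right)} + g{\left(-4,-2 \right)}\right)^{2} = \left(- \frac{\left(-5 - 0\right) \left(1 - 5\right)}{2} - 4\right)^{2} = \left(- \frac{\left(-5 + 0\right) \left(1 + \left(-5 + 0\right)\right)}{2} - 4\right)^{2} = \left(\left(- \frac{1}{2}\right) \left(-5\right) \left(1 - 5\right) - 4\right)^{2} = \left(\left(- \frac{1}{2}\right) \left(-5\right) \left(-4\right) - 4\right)^{2} = \left(-10 - 4\right)^{2} = \left(-14\right)^{2} = 196$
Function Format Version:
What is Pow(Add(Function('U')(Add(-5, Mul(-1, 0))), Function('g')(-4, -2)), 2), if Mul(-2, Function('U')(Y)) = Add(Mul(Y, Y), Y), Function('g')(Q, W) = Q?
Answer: 196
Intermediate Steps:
Function('U')(Y) = Add(Mul(Rational(-1, 2), Y), Mul(Rational(-1, 2), Pow(Y, 2))) (Function('U')(Y) = Mul(Rational(-1, 2), Add(Mul(Y, Y), Y)) = Mul(Rational(-1, 2), Add(Pow(Y, 2), Y)) = Mul(Rational(-1, 2), Add(Y, Pow(Y, 2))) = Add(Mul(Rational(-1, 2), Y), Mul(Rational(-1, 2), Pow(Y, 2))))
Pow(Add(Function('U')(Add(-5, Mul(-1, 0))), Function('g')(-4, -2)), 2) = Pow(Add(Mul(Rational(-1, 2), Add(-5, Mul(-1, 0)), Add(1, Add(-5, Mul(-1, 0)))), -4), 2) = Pow(Add(Mul(Rational(-1, 2), Add(-5, 0), Add(1, Add(-5, 0))), -4), 2) = Pow(Add(Mul(Rational(-1, 2), -5, Add(1, -5)), -4), 2) = Pow(Add(Mul(Rational(-1, 2), -5, -4), -4), 2) = Pow(Add(-10, -4), 2) = Pow(-14, 2) = 196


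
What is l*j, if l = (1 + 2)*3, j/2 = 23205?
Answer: 417690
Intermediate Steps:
j = 46410 (j = 2*23205 = 46410)
l = 9 (l = 3*3 = 9)
l*j = 9*46410 = 417690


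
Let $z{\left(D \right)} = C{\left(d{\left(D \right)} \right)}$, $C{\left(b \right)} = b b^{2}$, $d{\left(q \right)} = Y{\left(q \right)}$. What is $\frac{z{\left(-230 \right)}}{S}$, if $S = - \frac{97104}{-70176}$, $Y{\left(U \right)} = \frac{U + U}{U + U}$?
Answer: $\frac{86}{119} \approx 0.72269$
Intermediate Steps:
$Y{\left(U \right)} = 1$ ($Y{\left(U \right)} = \frac{2 U}{2 U} = 2 U \frac{1}{2 U} = 1$)
$d{\left(q \right)} = 1$
$S = \frac{119}{86}$ ($S = \left(-97104\right) \left(- \frac{1}{70176}\right) = \frac{119}{86} \approx 1.3837$)
$C{\left(b \right)} = b^{3}$
$z{\left(D \right)} = 1$ ($z{\left(D \right)} = 1^{3} = 1$)
$\frac{z{\left(-230 \right)}}{S} = 1 \frac{1}{\frac{119}{86}} = 1 \cdot \frac{86}{119} = \frac{86}{119}$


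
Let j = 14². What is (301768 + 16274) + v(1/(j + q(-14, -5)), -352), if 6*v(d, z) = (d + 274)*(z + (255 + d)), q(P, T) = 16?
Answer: 28189997927/89888 ≈ 3.1361e+5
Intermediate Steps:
j = 196
v(d, z) = (274 + d)*(255 + d + z)/6 (v(d, z) = ((d + 274)*(z + (255 + d)))/6 = ((274 + d)*(255 + d + z))/6 = (274 + d)*(255 + d + z)/6)
(301768 + 16274) + v(1/(j + q(-14, -5)), -352) = (301768 + 16274) + (11645 + (1/(196 + 16))²/6 + (137/3)*(-352) + 529/(6*(196 + 16)) + (⅙)*(-352)/(196 + 16)) = 318042 + (11645 + (1/212)²/6 - 48224/3 + (529/6)/212 + (⅙)*(-352)/212) = 318042 + (11645 + (1/212)²/6 - 48224/3 + (529/6)*(1/212) + (⅙)*(1/212)*(-352)) = 318042 + (11645 + (⅙)*(1/44944) - 48224/3 + 529/1272 - 44/159) = 318042 + (11645 + 1/269664 - 48224/3 + 529/1272 - 44/159) = 318042 - 398161369/89888 = 28189997927/89888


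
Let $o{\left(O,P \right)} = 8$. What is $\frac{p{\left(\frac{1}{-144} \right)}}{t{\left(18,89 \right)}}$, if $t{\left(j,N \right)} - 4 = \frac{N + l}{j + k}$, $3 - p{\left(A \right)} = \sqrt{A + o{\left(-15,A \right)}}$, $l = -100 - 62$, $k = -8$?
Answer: $- \frac{10}{11} + \frac{5 \sqrt{1151}}{198} \approx -0.052364$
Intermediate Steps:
$l = -162$
$p{\left(A \right)} = 3 - \sqrt{8 + A}$ ($p{\left(A \right)} = 3 - \sqrt{A + 8} = 3 - \sqrt{8 + A}$)
$t{\left(j,N \right)} = 4 + \frac{-162 + N}{-8 + j}$ ($t{\left(j,N \right)} = 4 + \frac{N - 162}{j - 8} = 4 + \frac{-162 + N}{-8 + j}$)
$\frac{p{\left(\frac{1}{-144} \right)}}{t{\left(18,89 \right)}} = \frac{3 - \sqrt{8 + \frac{1}{-144}}}{\frac{1}{-8 + 18} \left(-194 + 89 + 4 \cdot 18\right)} = \frac{3 - \sqrt{8 - \frac{1}{144}}}{\frac{1}{10} \left(-194 + 89 + 72\right)} = \frac{3 - \sqrt{\frac{1151}{144}}}{\frac{1}{10} \left(-33\right)} = \frac{3 - \frac{\sqrt{1151}}{12}}{- \frac{33}{10}} = \left(3 - \frac{\sqrt{1151}}{12}\right) \left(- \frac{10}{33}\right) = - \frac{10}{11} + \frac{5 \sqrt{1151}}{198}$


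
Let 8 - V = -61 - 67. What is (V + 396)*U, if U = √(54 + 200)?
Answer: 532*√254 ≈ 8478.7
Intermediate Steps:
V = 136 (V = 8 - (-61 - 67) = 8 - 1*(-128) = 8 + 128 = 136)
U = √254 ≈ 15.937
(V + 396)*U = (136 + 396)*√254 = 532*√254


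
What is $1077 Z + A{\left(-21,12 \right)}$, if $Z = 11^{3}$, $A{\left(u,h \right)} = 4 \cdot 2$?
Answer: $1433495$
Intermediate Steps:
$A{\left(u,h \right)} = 8$
$Z = 1331$
$1077 Z + A{\left(-21,12 \right)} = 1077 \cdot 1331 + 8 = 1433487 + 8 = 1433495$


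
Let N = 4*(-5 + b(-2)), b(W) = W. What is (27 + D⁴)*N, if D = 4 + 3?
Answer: -67984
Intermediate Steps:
D = 7
N = -28 (N = 4*(-5 - 2) = 4*(-7) = -28)
(27 + D⁴)*N = (27 + 7⁴)*(-28) = (27 + 2401)*(-28) = 2428*(-28) = -67984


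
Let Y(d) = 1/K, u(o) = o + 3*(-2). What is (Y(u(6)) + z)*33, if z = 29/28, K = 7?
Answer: 1089/28 ≈ 38.893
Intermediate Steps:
u(o) = -6 + o (u(o) = o - 6 = -6 + o)
Y(d) = ⅐ (Y(d) = 1/7 = ⅐)
z = 29/28 (z = 29*(1/28) = 29/28 ≈ 1.0357)
(Y(u(6)) + z)*33 = (⅐ + 29/28)*33 = (33/28)*33 = 1089/28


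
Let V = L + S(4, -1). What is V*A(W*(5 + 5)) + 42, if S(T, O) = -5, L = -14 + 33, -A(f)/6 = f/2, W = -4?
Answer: 1722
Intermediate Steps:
A(f) = -3*f (A(f) = -6*f/2 = -3*f)
L = 19
V = 14 (V = 19 - 5 = 14)
V*A(W*(5 + 5)) + 42 = 14*(-(-12)*(5 + 5)) + 42 = 14*(-(-12)*10) + 42 = 14*(-3*(-40)) + 42 = 14*120 + 42 = 1680 + 42 = 1722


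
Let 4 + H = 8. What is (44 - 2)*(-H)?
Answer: -168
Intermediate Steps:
H = 4 (H = -4 + 8 = 4)
(44 - 2)*(-H) = (44 - 2)*(-1*4) = 42*(-4) = -168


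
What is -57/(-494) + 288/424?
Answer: 1095/1378 ≈ 0.79463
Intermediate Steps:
-57/(-494) + 288/424 = -57*(-1/494) + 288*(1/424) = 3/26 + 36/53 = 1095/1378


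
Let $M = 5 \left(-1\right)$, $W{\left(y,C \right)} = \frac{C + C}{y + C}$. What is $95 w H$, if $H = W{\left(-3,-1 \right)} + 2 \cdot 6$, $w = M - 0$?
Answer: $- \frac{11875}{2} \approx -5937.5$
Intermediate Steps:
$W{\left(y,C \right)} = \frac{2 C}{C + y}$
$M = -5$
$w = -5$ ($w = -5 - 0 = -5 + 0 = -5$)
$H = \frac{25}{2}$ ($H = 2 \left(-1\right) \frac{1}{-1 - 3} + 2 \cdot 6 = 2 \left(-1\right) \frac{1}{-4} + 12 = 2 \left(-1\right) \left(- \frac{1}{4}\right) + 12 = \frac{1}{2} + 12 = \frac{25}{2} \approx 12.5$)
$95 w H = 95 \left(-5\right) \frac{25}{2} = \left(-475\right) \frac{25}{2} = - \frac{11875}{2}$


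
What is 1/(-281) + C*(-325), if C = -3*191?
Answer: 52329224/281 ≈ 1.8623e+5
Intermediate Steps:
C = -573
1/(-281) + C*(-325) = 1/(-281) - 573*(-325) = -1/281 + 186225 = 52329224/281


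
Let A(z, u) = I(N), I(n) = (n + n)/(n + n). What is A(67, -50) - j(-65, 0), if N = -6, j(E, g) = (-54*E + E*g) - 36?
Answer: -3473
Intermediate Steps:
j(E, g) = -36 - 54*E + E*g
I(n) = 1 (I(n) = (2*n)/((2*n)) = (2*n)*(1/(2*n)) = 1)
A(z, u) = 1
A(67, -50) - j(-65, 0) = 1 - (-36 - 54*(-65) - 65*0) = 1 - (-36 + 3510 + 0) = 1 - 1*3474 = 1 - 3474 = -3473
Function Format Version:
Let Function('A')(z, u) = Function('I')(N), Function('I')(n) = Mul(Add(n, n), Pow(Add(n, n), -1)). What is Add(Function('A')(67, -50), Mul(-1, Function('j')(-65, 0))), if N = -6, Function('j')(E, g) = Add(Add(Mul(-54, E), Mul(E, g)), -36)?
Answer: -3473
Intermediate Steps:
Function('j')(E, g) = Add(-36, Mul(-54, E), Mul(E, g))
Function('I')(n) = 1 (Function('I')(n) = Mul(Mul(2, n), Pow(Mul(2, n), -1)) = Mul(Mul(2, n), Mul(Rational(1, 2), Pow(n, -1))) = 1)
Function('A')(z, u) = 1
Add(Function('A')(67, -50), Mul(-1, Function('j')(-65, 0))) = Add(1, Mul(-1, Add(-36, Mul(-54, -65), Mul(-65, 0)))) = Add(1, Mul(-1, Add(-36, 3510, 0))) = Add(1, Mul(-1, 3474)) = Add(1, -3474) = -3473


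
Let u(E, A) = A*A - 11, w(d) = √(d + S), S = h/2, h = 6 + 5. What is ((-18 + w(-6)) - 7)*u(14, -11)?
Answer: -2750 + 55*I*√2 ≈ -2750.0 + 77.782*I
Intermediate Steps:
h = 11
S = 11/2 ≈ 5.5000
w(d) = √(11/2 + d) (w(d) = √(d + 11/2) = √(11/2 + d))
u(E, A) = -11 + A² (u(E, A) = A² - 11 = -11 + A²)
((-18 + w(-6)) - 7)*u(14, -11) = ((-18 + √(22 + 4*(-6))/2) - 7)*(-11 + (-11)²) = ((-18 + √(22 - 24)/2) - 7)*(-11 + 121) = ((-18 + √(-2)/2) - 7)*110 = ((-18 + (I*√2)/2) - 7)*110 = ((-18 + I*√2/2) - 7)*110 = (-25 + I*√2/2)*110 = -2750 + 55*I*√2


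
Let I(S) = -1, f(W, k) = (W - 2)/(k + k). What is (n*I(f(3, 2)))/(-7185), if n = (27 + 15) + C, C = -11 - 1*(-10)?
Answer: 41/7185 ≈ 0.0057063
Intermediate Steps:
f(W, k) = (-2 + W)/(2*k) (f(W, k) = (-2 + W)/((2*k)) = (-2 + W)*(1/(2*k)) = (-2 + W)/(2*k))
C = -1 (C = -11 + 10 = -1)
n = 41 (n = (27 + 15) - 1 = 42 - 1 = 41)
(n*I(f(3, 2)))/(-7185) = (41*(-1))/(-7185) = -41*(-1/7185) = 41/7185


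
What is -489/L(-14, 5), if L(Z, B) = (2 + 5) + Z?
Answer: 489/7 ≈ 69.857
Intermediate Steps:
L(Z, B) = 7 + Z
-489/L(-14, 5) = -489/(7 - 14) = -489/(-7) = -489*(-⅐) = 489/7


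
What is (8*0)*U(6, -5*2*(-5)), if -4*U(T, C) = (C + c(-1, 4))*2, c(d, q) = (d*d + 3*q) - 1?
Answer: 0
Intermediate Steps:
c(d, q) = -1 + d² + 3*q (c(d, q) = (d² + 3*q) - 1 = -1 + d² + 3*q)
U(T, C) = -6 - C/2 (U(T, C) = -(C + (-1 + (-1)² + 3*4))*2/4 = -(C + (-1 + 1 + 12))*2/4 = -(C + 12)*2/4 = -(12 + C)*2/4 = -(24 + 2*C)/4 = -6 - C/2)
(8*0)*U(6, -5*2*(-5)) = (8*0)*(-6 - (-5*2)*(-5)/2) = 0*(-6 - (-5)*(-5)) = 0*(-6 - ½*50) = 0*(-6 - 25) = 0*(-31) = 0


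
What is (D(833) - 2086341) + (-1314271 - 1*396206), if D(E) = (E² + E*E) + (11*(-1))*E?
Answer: -2418203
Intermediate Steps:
D(E) = -11*E + 2*E² (D(E) = (E² + E²) - 11*E = 2*E² - 11*E = -11*E + 2*E²)
(D(833) - 2086341) + (-1314271 - 1*396206) = (833*(-11 + 2*833) - 2086341) + (-1314271 - 1*396206) = (833*(-11 + 1666) - 2086341) + (-1314271 - 396206) = (833*1655 - 2086341) - 1710477 = (1378615 - 2086341) - 1710477 = -707726 - 1710477 = -2418203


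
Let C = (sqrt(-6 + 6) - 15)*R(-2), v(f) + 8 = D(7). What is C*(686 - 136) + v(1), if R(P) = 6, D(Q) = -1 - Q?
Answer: -49516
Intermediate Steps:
v(f) = -16 (v(f) = -8 + (-1 - 1*7) = -8 + (-1 - 7) = -8 - 8 = -16)
C = -90 (C = (sqrt(-6 + 6) - 15)*6 = (sqrt(0) - 15)*6 = (0 - 15)*6 = -15*6 = -90)
C*(686 - 136) + v(1) = -90*(686 - 136) - 16 = -90*550 - 16 = -49500 - 16 = -49516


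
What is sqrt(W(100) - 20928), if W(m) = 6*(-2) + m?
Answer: 2*I*sqrt(5210) ≈ 144.36*I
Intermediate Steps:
W(m) = -12 + m
sqrt(W(100) - 20928) = sqrt((-12 + 100) - 20928) = sqrt(88 - 20928) = sqrt(-20840) = 2*I*sqrt(5210)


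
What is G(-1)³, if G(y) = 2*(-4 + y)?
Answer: -1000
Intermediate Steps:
G(y) = -8 + 2*y
G(-1)³ = (-8 + 2*(-1))³ = (-8 - 2)³ = (-10)³ = -1000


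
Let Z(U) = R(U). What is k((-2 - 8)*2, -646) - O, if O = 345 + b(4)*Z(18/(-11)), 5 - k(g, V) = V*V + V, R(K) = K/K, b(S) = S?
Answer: -417014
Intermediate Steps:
R(K) = 1
Z(U) = 1
k(g, V) = 5 - V - V**2 (k(g, V) = 5 - (V*V + V) = 5 - (V**2 + V) = 5 - (V + V**2) = 5 + (-V - V**2) = 5 - V - V**2)
O = 349 (O = 345 + 4*1 = 345 + 4 = 349)
k((-2 - 8)*2, -646) - O = (5 - 1*(-646) - 1*(-646)**2) - 1*349 = (5 + 646 - 1*417316) - 349 = (5 + 646 - 417316) - 349 = -416665 - 349 = -417014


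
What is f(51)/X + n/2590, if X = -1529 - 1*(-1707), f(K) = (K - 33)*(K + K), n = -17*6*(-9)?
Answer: 1229661/115255 ≈ 10.669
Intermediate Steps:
n = 918 (n = -102*(-9) = 918)
f(K) = 2*K*(-33 + K) (f(K) = (-33 + K)*(2*K) = 2*K*(-33 + K))
X = 178 (X = -1529 + 1707 = 178)
f(51)/X + n/2590 = (2*51*(-33 + 51))/178 + 918/2590 = (2*51*18)*(1/178) + 918*(1/2590) = 1836*(1/178) + 459/1295 = 918/89 + 459/1295 = 1229661/115255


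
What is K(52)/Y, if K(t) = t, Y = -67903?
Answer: -52/67903 ≈ -0.00076580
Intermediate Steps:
K(52)/Y = 52/(-67903) = 52*(-1/67903) = -52/67903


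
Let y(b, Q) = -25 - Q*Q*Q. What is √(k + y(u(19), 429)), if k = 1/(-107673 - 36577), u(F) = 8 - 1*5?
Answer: I*√65714869388520770/28850 ≈ 8885.6*I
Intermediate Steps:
u(F) = 3 (u(F) = 8 - 5 = 3)
y(b, Q) = -25 - Q³ (y(b, Q) = -25 - Q²*Q = -25 - Q³)
k = -1/144250 (k = 1/(-144250) = -1/144250 ≈ -6.9324e-6)
√(k + y(u(19), 429)) = √(-1/144250 + (-25 - 1*429³)) = √(-1/144250 + (-25 - 1*78953589)) = √(-1/144250 + (-25 - 78953589)) = √(-1/144250 - 78953614) = √(-11389058819501/144250) = I*√65714869388520770/28850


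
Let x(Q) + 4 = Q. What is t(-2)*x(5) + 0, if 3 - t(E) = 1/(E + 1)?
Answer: 4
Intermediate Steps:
x(Q) = -4 + Q
t(E) = 3 - 1/(1 + E) (t(E) = 3 - 1/(E + 1) = 3 - 1/(1 + E))
t(-2)*x(5) + 0 = ((2 + 3*(-2))/(1 - 2))*(-4 + 5) + 0 = ((2 - 6)/(-1))*1 + 0 = -1*(-4)*1 + 0 = 4*1 + 0 = 4 + 0 = 4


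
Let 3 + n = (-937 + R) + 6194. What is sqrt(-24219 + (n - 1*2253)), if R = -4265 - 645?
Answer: 4*I*sqrt(1633) ≈ 161.64*I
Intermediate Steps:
R = -4910
n = 344 (n = -3 + ((-937 - 4910) + 6194) = -3 + (-5847 + 6194) = -3 + 347 = 344)
sqrt(-24219 + (n - 1*2253)) = sqrt(-24219 + (344 - 1*2253)) = sqrt(-24219 + (344 - 2253)) = sqrt(-24219 - 1909) = sqrt(-26128) = 4*I*sqrt(1633)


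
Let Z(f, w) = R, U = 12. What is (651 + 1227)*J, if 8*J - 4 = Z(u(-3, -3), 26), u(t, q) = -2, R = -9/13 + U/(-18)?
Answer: 32239/52 ≈ 619.98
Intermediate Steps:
R = -53/39 (R = -9/13 + 12/(-18) = -9*1/13 + 12*(-1/18) = -9/13 - 2/3 = -53/39 ≈ -1.3590)
Z(f, w) = -53/39
J = 103/312 (J = 1/2 + (1/8)*(-53/39) = 1/2 - 53/312 = 103/312 ≈ 0.33013)
(651 + 1227)*J = (651 + 1227)*(103/312) = 1878*(103/312) = 32239/52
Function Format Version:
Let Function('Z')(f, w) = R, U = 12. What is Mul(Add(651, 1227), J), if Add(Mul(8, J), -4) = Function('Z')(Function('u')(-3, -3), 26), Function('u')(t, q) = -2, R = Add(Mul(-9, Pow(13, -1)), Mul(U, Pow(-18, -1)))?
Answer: Rational(32239, 52) ≈ 619.98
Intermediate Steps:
R = Rational(-53, 39) (R = Add(Mul(-9, Pow(13, -1)), Mul(12, Pow(-18, -1))) = Add(Mul(-9, Rational(1, 13)), Mul(12, Rational(-1, 18))) = Add(Rational(-9, 13), Rational(-2, 3)) = Rational(-53, 39) ≈ -1.3590)
Function('Z')(f, w) = Rational(-53, 39)
J = Rational(103, 312) (J = Add(Rational(1, 2), Mul(Rational(1, 8), Rational(-53, 39))) = Add(Rational(1, 2), Rational(-53, 312)) = Rational(103, 312) ≈ 0.33013)
Mul(Add(651, 1227), J) = Mul(Add(651, 1227), Rational(103, 312)) = Mul(1878, Rational(103, 312)) = Rational(32239, 52)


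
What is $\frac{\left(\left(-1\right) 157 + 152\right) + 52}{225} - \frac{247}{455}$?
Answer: $- \frac{526}{1575} \approx -0.33397$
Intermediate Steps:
$\frac{\left(\left(-1\right) 157 + 152\right) + 52}{225} - \frac{247}{455} = \left(\left(-157 + 152\right) + 52\right) \frac{1}{225} - \frac{19}{35} = \left(-5 + 52\right) \frac{1}{225} - \frac{19}{35} = 47 \cdot \frac{1}{225} - \frac{19}{35} = \frac{47}{225} - \frac{19}{35} = - \frac{526}{1575}$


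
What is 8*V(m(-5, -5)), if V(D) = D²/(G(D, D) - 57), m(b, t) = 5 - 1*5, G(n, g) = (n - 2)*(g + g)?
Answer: 0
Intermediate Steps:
G(n, g) = 2*g*(-2 + n) (G(n, g) = (-2 + n)*(2*g) = 2*g*(-2 + n))
m(b, t) = 0 (m(b, t) = 5 - 5 = 0)
V(D) = D²/(-57 + 2*D*(-2 + D)) (V(D) = D²/(2*D*(-2 + D) - 57) = D²/(-57 + 2*D*(-2 + D)))
8*V(m(-5, -5)) = 8*(0²/(-57 + 2*0*(-2 + 0))) = 8*(0/(-57 + 2*0*(-2))) = 8*(0/(-57 + 0)) = 8*(0/(-57)) = 8*(0*(-1/57)) = 8*0 = 0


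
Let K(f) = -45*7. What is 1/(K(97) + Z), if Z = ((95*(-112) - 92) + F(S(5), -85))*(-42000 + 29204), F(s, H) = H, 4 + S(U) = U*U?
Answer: 1/138414017 ≈ 7.2247e-9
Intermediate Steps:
S(U) = -4 + U² (S(U) = -4 + U*U = -4 + U²)
K(f) = -315
Z = 138414332 (Z = ((95*(-112) - 92) - 85)*(-42000 + 29204) = ((-10640 - 92) - 85)*(-12796) = (-10732 - 85)*(-12796) = -10817*(-12796) = 138414332)
1/(K(97) + Z) = 1/(-315 + 138414332) = 1/138414017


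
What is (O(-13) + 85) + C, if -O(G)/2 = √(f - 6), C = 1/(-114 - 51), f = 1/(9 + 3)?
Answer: 14024/165 - I*√213/3 ≈ 84.994 - 4.8648*I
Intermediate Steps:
f = 1/12 ≈ 0.083333
C = -1/165 (C = 1/(-165) = -1/165 ≈ -0.0060606)
O(G) = -I*√213/3 (O(G) = -2*√(1/12 - 6) = -I*√213/3)
(O(-13) + 85) + C = (-I*√213/3 + 85) - 1/165 = (85 - I*√213/3) - 1/165 = 14024/165 - I*√213/3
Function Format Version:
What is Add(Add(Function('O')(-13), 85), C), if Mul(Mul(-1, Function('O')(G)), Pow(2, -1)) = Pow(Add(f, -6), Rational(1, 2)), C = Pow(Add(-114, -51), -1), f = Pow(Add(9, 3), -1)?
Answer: Add(Rational(14024, 165), Mul(Rational(-1, 3), I, Pow(213, Rational(1, 2)))) ≈ Add(84.994, Mul(-4.8648, I))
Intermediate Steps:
f = Rational(1, 12) (f = Pow(12, -1) = Rational(1, 12) ≈ 0.083333)
C = Rational(-1, 165) (C = Pow(-165, -1) = Rational(-1, 165) ≈ -0.0060606)
Function('O')(G) = Mul(Rational(-1, 3), I, Pow(213, Rational(1, 2))) (Function('O')(G) = Mul(-2, Pow(Add(Rational(1, 12), -6), Rational(1, 2))) = Mul(-2, Pow(Rational(-71, 12), Rational(1, 2))) = Mul(-2, Mul(Rational(1, 6), I, Pow(213, Rational(1, 2)))) = Mul(Rational(-1, 3), I, Pow(213, Rational(1, 2))))
Add(Add(Function('O')(-13), 85), C) = Add(Add(Mul(Rational(-1, 3), I, Pow(213, Rational(1, 2))), 85), Rational(-1, 165)) = Add(Add(85, Mul(Rational(-1, 3), I, Pow(213, Rational(1, 2)))), Rational(-1, 165)) = Add(Rational(14024, 165), Mul(Rational(-1, 3), I, Pow(213, Rational(1, 2))))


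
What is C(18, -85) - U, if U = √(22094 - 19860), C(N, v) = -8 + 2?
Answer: -6 - √2234 ≈ -53.265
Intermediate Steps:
C(N, v) = -6
U = √2234 ≈ 47.265
C(18, -85) - U = -6 - √2234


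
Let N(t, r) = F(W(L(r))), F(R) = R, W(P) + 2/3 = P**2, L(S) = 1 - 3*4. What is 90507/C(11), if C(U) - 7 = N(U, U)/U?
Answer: 2986731/592 ≈ 5045.2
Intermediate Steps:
L(S) = -11 (L(S) = 1 - 12 = -11)
W(P) = -2/3 + P**2
N(t, r) = 361/3 (N(t, r) = -2/3 + (-11)**2 = -2/3 + 121 = 361/3)
C(U) = 7 + 361/(3*U)
90507/C(11) = 90507/(7 + (361/3)/11) = 90507/(7 + (361/3)*(1/11)) = 90507/(7 + 361/33) = 90507/(592/33) = 90507*(33/592) = 2986731/592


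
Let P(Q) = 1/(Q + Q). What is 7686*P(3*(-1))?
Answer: -1281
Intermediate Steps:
P(Q) = 1/(2*Q)
7686*P(3*(-1)) = 7686*(1/(2*((3*(-1))))) = 7686*((½)/(-3)) = 7686*((½)*(-⅓)) = 7686*(-⅙) = -1281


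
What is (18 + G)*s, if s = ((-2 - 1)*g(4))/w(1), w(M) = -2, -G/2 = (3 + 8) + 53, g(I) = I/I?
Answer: -165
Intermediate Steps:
g(I) = 1
G = -128 (G = -2*((3 + 8) + 53) = -2*(11 + 53) = -2*64 = -128)
s = 3/2 (s = ((-2 - 1)*1)/(-2) = -3*1*(-1/2) = -3*(-1/2) = 3/2 ≈ 1.5000)
(18 + G)*s = (18 - 128)*(3/2) = -110*3/2 = -165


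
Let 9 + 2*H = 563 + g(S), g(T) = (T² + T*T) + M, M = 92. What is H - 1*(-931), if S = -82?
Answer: 7978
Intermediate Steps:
g(T) = 92 + 2*T² (g(T) = (T² + T*T) + 92 = (T² + T²) + 92 = 2*T² + 92 = 92 + 2*T²)
H = 7047 (H = -9/2 + (563 + (92 + 2*(-82)²))/2 = -9/2 + (563 + (92 + 2*6724))/2 = -9/2 + (563 + (92 + 13448))/2 = -9/2 + (563 + 13540)/2 = -9/2 + (½)*14103 = -9/2 + 14103/2 = 7047)
H - 1*(-931) = 7047 - 1*(-931) = 7047 + 931 = 7978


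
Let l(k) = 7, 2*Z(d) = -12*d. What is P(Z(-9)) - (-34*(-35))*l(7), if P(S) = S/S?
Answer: -8329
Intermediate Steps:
Z(d) = -6*d (Z(d) = (-12*d)/2 = -6*d)
P(S) = 1
P(Z(-9)) - (-34*(-35))*l(7) = 1 - (-34*(-35))*7 = 1 - 1190*7 = 1 - 1*8330 = 1 - 8330 = -8329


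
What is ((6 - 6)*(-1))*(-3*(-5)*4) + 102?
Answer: 102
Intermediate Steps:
((6 - 6)*(-1))*(-3*(-5)*4) + 102 = (0*(-1))*(15*4) + 102 = 0*60 + 102 = 0 + 102 = 102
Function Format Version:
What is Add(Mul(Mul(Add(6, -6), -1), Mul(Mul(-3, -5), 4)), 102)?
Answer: 102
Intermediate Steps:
Add(Mul(Mul(Add(6, -6), -1), Mul(Mul(-3, -5), 4)), 102) = Add(Mul(Mul(0, -1), Mul(15, 4)), 102) = Add(Mul(0, 60), 102) = Add(0, 102) = 102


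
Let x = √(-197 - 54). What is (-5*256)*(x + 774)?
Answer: -990720 - 1280*I*√251 ≈ -9.9072e+5 - 20279.0*I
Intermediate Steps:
x = I*√251 (x = √(-251) = I*√251 ≈ 15.843*I)
(-5*256)*(x + 774) = (-5*256)*(I*√251 + 774) = -1280*(774 + I*√251) = -990720 - 1280*I*√251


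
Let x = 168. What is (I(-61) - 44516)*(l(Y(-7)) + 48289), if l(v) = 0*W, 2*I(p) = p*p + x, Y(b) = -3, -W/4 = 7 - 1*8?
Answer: -4111470327/2 ≈ -2.0557e+9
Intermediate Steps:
W = 4 (W = -4*(7 - 1*8) = -4*(7 - 8) = -4*(-1) = 4)
I(p) = 84 + p**2/2 (I(p) = (p*p + 168)/2 = (p**2 + 168)/2 = (168 + p**2)/2 = 84 + p**2/2)
l(v) = 0 (l(v) = 0*4 = 0)
(I(-61) - 44516)*(l(Y(-7)) + 48289) = ((84 + (1/2)*(-61)**2) - 44516)*(0 + 48289) = ((84 + (1/2)*3721) - 44516)*48289 = ((84 + 3721/2) - 44516)*48289 = (3889/2 - 44516)*48289 = -85143/2*48289 = -4111470327/2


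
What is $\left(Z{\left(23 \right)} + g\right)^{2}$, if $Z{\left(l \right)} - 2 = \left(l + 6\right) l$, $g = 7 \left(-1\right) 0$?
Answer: $447561$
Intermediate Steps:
$g = 0$ ($g = \left(-7\right) 0 = 0$)
$Z{\left(l \right)} = 2 + l \left(6 + l\right)$ ($Z{\left(l \right)} = 2 + \left(l + 6\right) l = 2 + \left(6 + l\right) l = 2 + l \left(6 + l\right)$)
$\left(Z{\left(23 \right)} + g\right)^{2} = \left(\left(2 + 23^{2} + 6 \cdot 23\right) + 0\right)^{2} = \left(\left(2 + 529 + 138\right) + 0\right)^{2} = \left(669 + 0\right)^{2} = 669^{2} = 447561$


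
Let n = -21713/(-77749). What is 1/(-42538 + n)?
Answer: -77749/3307265249 ≈ -2.3509e-5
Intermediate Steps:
n = 21713/77749 (n = -21713*(-1/77749) = 21713/77749 ≈ 0.27927)
1/(-42538 + n) = 1/(-42538 + 21713/77749) = 1/(-3307265249/77749) = -77749/3307265249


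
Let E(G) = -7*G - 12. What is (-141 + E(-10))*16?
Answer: -1328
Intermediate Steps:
E(G) = -12 - 7*G
(-141 + E(-10))*16 = (-141 + (-12 - 7*(-10)))*16 = (-141 + (-12 + 70))*16 = (-141 + 58)*16 = -83*16 = -1328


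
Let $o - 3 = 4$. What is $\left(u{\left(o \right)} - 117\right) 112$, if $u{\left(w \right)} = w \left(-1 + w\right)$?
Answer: $-8400$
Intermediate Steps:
$o = 7$ ($o = 3 + 4 = 7$)
$\left(u{\left(o \right)} - 117\right) 112 = \left(7 \left(-1 + 7\right) - 117\right) 112 = \left(7 \cdot 6 - 117\right) 112 = \left(42 - 117\right) 112 = \left(-75\right) 112 = -8400$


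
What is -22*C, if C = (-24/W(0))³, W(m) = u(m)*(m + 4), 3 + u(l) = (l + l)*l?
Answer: -176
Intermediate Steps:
u(l) = -3 + 2*l² (u(l) = -3 + (l + l)*l = -3 + (2*l)*l = -3 + 2*l²)
W(m) = (-3 + 2*m²)*(4 + m) (W(m) = (-3 + 2*m²)*(m + 4) = (-3 + 2*m²)*(4 + m))
C = 8 (C = (-24*1/((-3 + 2*0²)*(4 + 0)))³ = (-24*1/(4*(-3 + 2*0)))³ = (-24*1/(4*(-3 + 0)))³ = (-24/((-3*4)))³ = (-24/(-12))³ = (-24*(-1/12))³ = 2³ = 8)
-22*C = -22*8 = -176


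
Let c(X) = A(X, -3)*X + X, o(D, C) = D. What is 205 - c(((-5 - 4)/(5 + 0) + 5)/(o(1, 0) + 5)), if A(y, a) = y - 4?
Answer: 46421/225 ≈ 206.32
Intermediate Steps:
A(y, a) = -4 + y
c(X) = X + X*(-4 + X) (c(X) = (-4 + X)*X + X = X*(-4 + X) + X = X + X*(-4 + X))
205 - c(((-5 - 4)/(5 + 0) + 5)/(o(1, 0) + 5)) = 205 - ((-5 - 4)/(5 + 0) + 5)/(1 + 5)*(-3 + ((-5 - 4)/(5 + 0) + 5)/(1 + 5)) = 205 - (-9/5 + 5)/6*(-3 + (-9/5 + 5)/6) = 205 - (-9*1/5 + 5)*(1/6)*(-3 + (-9*1/5 + 5)*(1/6)) = 205 - (-9/5 + 5)*(1/6)*(-3 + (-9/5 + 5)*(1/6)) = 205 - (16/5)*(1/6)*(-3 + (16/5)*(1/6)) = 205 - 8*(-3 + 8/15)/15 = 205 - 8*(-37)/(15*15) = 205 - 1*(-296/225) = 205 + 296/225 = 46421/225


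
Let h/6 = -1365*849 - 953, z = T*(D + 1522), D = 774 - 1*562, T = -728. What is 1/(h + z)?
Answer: -1/8221380 ≈ -1.2163e-7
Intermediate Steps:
D = 212 (D = 774 - 562 = 212)
z = -1262352 (z = -728*(212 + 1522) = -728*1734 = -1262352)
h = -6959028 (h = 6*(-1365*849 - 953) = 6*(-1158885 - 953) = 6*(-1159838) = -6959028)
1/(h + z) = 1/(-6959028 - 1262352) = 1/(-8221380) = -1/8221380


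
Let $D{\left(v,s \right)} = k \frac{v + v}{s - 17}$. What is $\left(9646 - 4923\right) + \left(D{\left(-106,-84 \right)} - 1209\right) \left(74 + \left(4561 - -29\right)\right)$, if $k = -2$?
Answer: $- \frac{571016889}{101} \approx -5.6536 \cdot 10^{6}$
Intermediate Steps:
$D{\left(v,s \right)} = - \frac{4 v}{-17 + s}$ ($D{\left(v,s \right)} = - 2 \frac{v + v}{s - 17} = - 2 \frac{2 v}{-17 + s} = - \frac{4 v}{-17 + s}$)
$\left(9646 - 4923\right) + \left(D{\left(-106,-84 \right)} - 1209\right) \left(74 + \left(4561 - -29\right)\right) = \left(9646 - 4923\right) + \left(\left(-4\right) \left(-106\right) \frac{1}{-17 - 84} - 1209\right) \left(74 + \left(4561 - -29\right)\right) = 4723 + \left(\left(-4\right) \left(-106\right) \frac{1}{-101} - 1209\right) \left(74 + \left(4561 + 29\right)\right) = 4723 + \left(\left(-4\right) \left(-106\right) \left(- \frac{1}{101}\right) - 1209\right) \left(74 + 4590\right) = 4723 + \left(- \frac{424}{101} - 1209\right) 4664 = 4723 - \frac{571493912}{101} = - \frac{571016889}{101}$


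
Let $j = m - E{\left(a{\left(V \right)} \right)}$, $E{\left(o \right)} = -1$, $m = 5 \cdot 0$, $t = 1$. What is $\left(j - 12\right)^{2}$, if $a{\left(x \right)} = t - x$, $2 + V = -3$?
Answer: $121$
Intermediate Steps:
$V = -5$ ($V = -2 - 3 = -5$)
$a{\left(x \right)} = 1 - x$
$m = 0$
$j = 1$ ($j = 0 - -1 = 0 + 1 = 1$)
$\left(j - 12\right)^{2} = \left(1 - 12\right)^{2} = \left(-11\right)^{2} = 121$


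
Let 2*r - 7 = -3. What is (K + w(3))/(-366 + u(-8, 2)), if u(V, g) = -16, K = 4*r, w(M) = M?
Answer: -11/382 ≈ -0.028796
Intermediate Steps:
r = 2 (r = 7/2 + (½)*(-3) = 7/2 - 3/2 = 2)
K = 8 (K = 4*2 = 8)
(K + w(3))/(-366 + u(-8, 2)) = (8 + 3)/(-366 - 16) = 11/(-382) = 11*(-1/382) = -11/382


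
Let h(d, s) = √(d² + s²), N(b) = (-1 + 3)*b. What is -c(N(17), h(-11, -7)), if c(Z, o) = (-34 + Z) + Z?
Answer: -34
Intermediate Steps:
N(b) = 2*b
c(Z, o) = -34 + 2*Z
-c(N(17), h(-11, -7)) = -(-34 + 2*(2*17)) = -(-34 + 2*34) = -(-34 + 68) = -1*34 = -34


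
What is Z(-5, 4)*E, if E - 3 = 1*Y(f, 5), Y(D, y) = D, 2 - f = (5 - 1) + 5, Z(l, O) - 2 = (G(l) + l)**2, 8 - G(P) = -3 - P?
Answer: -12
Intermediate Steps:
G(P) = 11 + P (G(P) = 8 - (-3 - P) = 8 + (3 + P) = 11 + P)
Z(l, O) = 2 + (11 + 2*l)**2 (Z(l, O) = 2 + ((11 + l) + l)**2 = 2 + (11 + 2*l)**2)
f = -7 (f = 2 - ((5 - 1) + 5) = 2 - (4 + 5) = 2 - 1*9 = 2 - 9 = -7)
E = -4 (E = 3 + 1*(-7) = 3 - 7 = -4)
Z(-5, 4)*E = (2 + (11 + 2*(-5))**2)*(-4) = (2 + (11 - 10)**2)*(-4) = (2 + 1**2)*(-4) = (2 + 1)*(-4) = 3*(-4) = -12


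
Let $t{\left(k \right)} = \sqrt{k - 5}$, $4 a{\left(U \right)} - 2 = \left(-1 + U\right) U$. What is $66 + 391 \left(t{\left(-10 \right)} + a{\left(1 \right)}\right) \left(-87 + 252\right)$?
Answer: $\frac{64647}{2} + 64515 i \sqrt{15} \approx 32324.0 + 2.4987 \cdot 10^{5} i$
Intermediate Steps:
$a{\left(U \right)} = \frac{1}{2} + \frac{U \left(-1 + U\right)}{4}$ ($a{\left(U \right)} = \frac{1}{2} + \frac{\left(-1 + U\right) U}{4} = \frac{1}{2} + \frac{U \left(-1 + U\right)}{4}$)
$t{\left(k \right)} = \sqrt{-5 + k}$
$66 + 391 \left(t{\left(-10 \right)} + a{\left(1 \right)}\right) \left(-87 + 252\right) = 66 + 391 \left(\sqrt{-5 - 10} + \left(\frac{1}{2} - \frac{1}{4} + \frac{1^{2}}{4}\right)\right) \left(-87 + 252\right) = 66 + 391 \left(\sqrt{-15} + \left(\frac{1}{2} - \frac{1}{4} + \frac{1}{4} \cdot 1\right)\right) 165 = 66 + 391 \left(i \sqrt{15} + \left(\frac{1}{2} - \frac{1}{4} + \frac{1}{4}\right)\right) 165 = 66 + 391 \left(i \sqrt{15} + \frac{1}{2}\right) 165 = 66 + 391 \left(\frac{1}{2} + i \sqrt{15}\right) 165 = 66 + 391 \left(\frac{165}{2} + 165 i \sqrt{15}\right) = 66 + \left(\frac{64515}{2} + 64515 i \sqrt{15}\right) = \frac{64647}{2} + 64515 i \sqrt{15}$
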